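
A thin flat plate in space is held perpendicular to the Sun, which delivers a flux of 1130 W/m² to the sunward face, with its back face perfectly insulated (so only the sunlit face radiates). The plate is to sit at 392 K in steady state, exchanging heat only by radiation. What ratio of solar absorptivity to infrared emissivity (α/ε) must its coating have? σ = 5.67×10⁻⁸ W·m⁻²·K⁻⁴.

α/ε ≈ 1.18

Balance: αS·A = εσ·1A·T⁴ ⇒ α/ε = σT⁴/S.
α/ε = 5.67×10⁻⁸·(392)⁴/1130 = 5.67×10⁻⁸·2.361×10¹⁰/1130.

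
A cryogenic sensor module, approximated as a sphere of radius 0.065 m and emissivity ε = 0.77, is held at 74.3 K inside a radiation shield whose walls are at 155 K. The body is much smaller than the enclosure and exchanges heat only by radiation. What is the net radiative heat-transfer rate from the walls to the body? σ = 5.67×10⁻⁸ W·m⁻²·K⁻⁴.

For a small grey body in a large enclosure: P_net = εσA(T_body⁴ − T_wall⁴).
A = 4πr² = 0.05309 m²; T_body⁴ − T_wall⁴ = 3.048×10⁷ − 5.772×10⁸ = -5.467×10⁸ K⁴.
|P_net| = 0.77·5.67×10⁻⁸·0.05309·5.467×10⁸.

P_net ≈ 1.27 W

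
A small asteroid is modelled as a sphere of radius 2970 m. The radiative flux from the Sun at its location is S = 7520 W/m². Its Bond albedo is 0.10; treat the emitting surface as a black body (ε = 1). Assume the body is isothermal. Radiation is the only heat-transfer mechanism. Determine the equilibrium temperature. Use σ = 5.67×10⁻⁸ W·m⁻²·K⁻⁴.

At equilibrium, absorbed power = emitted power.
Absorbing cross-section = πr² = 2.771×10⁷ m²; emitting surface = 4πr² = 1.108×10⁸ m² (ratio 4).
(1−a)S·A_cross = εσ·A_surf·T⁴  ⇒  T⁴ = (1−a)S/(4σ).
T⁴ = 0.900·7520/(4·5.67×10⁻⁸) = 2.984×10¹⁰ K⁴.
T = (2.984×10¹⁰)^(1/4).

T ≈ 416 K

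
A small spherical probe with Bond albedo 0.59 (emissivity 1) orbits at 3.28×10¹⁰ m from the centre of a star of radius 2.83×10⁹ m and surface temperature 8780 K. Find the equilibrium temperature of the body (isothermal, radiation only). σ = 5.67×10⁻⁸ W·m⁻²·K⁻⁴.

The star's surface emits σT_*⁴; at distance d the flux is S = σT_*⁴(R_*/d)².
S = 5.67×10⁻⁸·(8780)⁴·(2.83×10⁹/3.28×10¹⁰)² = 2.508×10⁶ W/m².
For an isothermal sphere T⁴ = (1−a)S/(4σ) = 4.534×10¹² K⁴.

T ≈ 1460 K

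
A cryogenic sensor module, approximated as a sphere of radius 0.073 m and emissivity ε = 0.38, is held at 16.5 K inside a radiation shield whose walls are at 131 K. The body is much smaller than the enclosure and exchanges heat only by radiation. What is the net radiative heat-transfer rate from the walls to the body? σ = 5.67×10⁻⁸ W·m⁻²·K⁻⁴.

For a small grey body in a large enclosure: P_net = εσA(T_body⁴ − T_wall⁴).
A = 4πr² = 0.06697 m²; T_body⁴ − T_wall⁴ = 74120 − 2.945×10⁸ = -2.944×10⁸ K⁴.
|P_net| = 0.38·5.67×10⁻⁸·0.06697·2.944×10⁸.

P_net ≈ 0.425 W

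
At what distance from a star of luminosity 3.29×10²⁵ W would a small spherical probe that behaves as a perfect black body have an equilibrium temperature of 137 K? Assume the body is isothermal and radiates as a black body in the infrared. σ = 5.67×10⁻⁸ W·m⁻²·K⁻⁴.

For an isothermal black-emitting sphere, (1−a)S·πr² = σ·4πr²·T⁴ ⇒ S = 4σT⁴/(1−a).
S = 4·5.67×10⁻⁸·(137)⁴/1.00 = 79.90 W/m².
Flux falls as S = L/(4πd²), so d = √(L/(4πS)) = √(3.29×10²⁵/(4π·79.90)).

d ≈ 1.81×10¹¹ m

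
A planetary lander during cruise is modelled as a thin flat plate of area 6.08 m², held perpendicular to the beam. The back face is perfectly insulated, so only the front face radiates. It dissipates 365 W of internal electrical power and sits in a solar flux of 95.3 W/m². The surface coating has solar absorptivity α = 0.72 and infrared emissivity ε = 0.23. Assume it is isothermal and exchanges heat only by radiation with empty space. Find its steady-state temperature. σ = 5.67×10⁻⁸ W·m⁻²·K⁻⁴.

T ≈ 315 K

At steady state, absorbed solar power + internal power = radiated power.
Absorbed: α·S·A_cross = 0.72·95.3·6.080 = 417.2 W (cross-section A).
Total input = 417.2 + 365 = 782.2 W.
Radiated: εσ·A_surf·T⁴ with A_surf = A = 6.080 m².
T⁴ = 782.2/(0.23·5.67×10⁻⁸·6.080) = 9.865×10⁹ K⁴.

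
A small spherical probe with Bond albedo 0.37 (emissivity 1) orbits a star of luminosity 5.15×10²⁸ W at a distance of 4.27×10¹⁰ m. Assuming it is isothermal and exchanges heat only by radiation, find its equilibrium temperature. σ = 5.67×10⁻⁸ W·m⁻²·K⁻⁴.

First find the stellar flux at distance d: S = L/(4πd²) = 5.15×10²⁸/(4π·(4.27×10¹⁰)²) = 2.248×10⁶ W/m².
For an isothermal sphere, absorbed (1−a)S·πr² = emitted σ·4πr²·T⁴, so T⁴ = (1−a)S/(4σ).
T⁴ = 0.630·2.248×10⁶/(4·5.67×10⁻⁸) = 6.244×10¹² K⁴.

T ≈ 1580 K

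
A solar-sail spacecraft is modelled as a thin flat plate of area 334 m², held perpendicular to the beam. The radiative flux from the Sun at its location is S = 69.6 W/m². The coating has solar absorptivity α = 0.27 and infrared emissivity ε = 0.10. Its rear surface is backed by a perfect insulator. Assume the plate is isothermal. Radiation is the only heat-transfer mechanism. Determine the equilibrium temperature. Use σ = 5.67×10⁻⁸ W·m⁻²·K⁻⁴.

At equilibrium, absorbed power = emitted power.
Absorbing cross-section = A = 334.0 m²; emitting surface = A = 334.0 m² (ratio 1).
αS·A_cross = εσ·A_surf·T⁴  ⇒  T⁴ = αS/(ε·1σ).
T⁴ = 0.270·69.6/(0.10·1·5.67×10⁻⁸) = 3.314×10⁹ K⁴.
T = (3.314×10⁹)^(1/4).

T ≈ 240 K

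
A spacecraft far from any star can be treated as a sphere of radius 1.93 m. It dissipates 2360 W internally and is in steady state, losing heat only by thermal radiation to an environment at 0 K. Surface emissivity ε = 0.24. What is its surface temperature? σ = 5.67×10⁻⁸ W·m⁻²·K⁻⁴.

T ≈ 247 K

Steady state: internal power = radiated power, P = εσA T⁴.
Radiating area A = 4πr² = 46.81 m².
T⁴ = P/(εσA) = 2360/(0.24·5.67×10⁻⁸·46.81) = 3.705×10⁹ K⁴.
T = (3.705×10⁹)^(1/4).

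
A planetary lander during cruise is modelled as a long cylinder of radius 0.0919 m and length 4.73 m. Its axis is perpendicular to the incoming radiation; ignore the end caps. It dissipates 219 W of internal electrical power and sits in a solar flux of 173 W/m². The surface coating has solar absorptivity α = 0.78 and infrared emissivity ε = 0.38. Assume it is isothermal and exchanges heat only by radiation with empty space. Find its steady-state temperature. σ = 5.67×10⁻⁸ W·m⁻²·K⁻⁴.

At steady state, absorbed solar power + internal power = radiated power.
Absorbed: α·S·A_cross = 0.78·173·0.8694 = 117.3 W (cross-section 2rL).
Total input = 117.3 + 219 = 336.3 W.
Radiated: εσ·A_surf·T⁴ with A_surf = 2πrL = 2.731 m².
T⁴ = 336.3/(0.38·5.67×10⁻⁸·2.731) = 5.715×10⁹ K⁴.

T ≈ 275 K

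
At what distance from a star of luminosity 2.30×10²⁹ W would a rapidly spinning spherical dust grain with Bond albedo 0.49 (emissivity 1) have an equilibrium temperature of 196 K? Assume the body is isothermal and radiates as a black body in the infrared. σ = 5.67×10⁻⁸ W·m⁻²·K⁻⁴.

d ≈ 5.28×10¹² m

For an isothermal black-emitting sphere, (1−a)S·πr² = σ·4πr²·T⁴ ⇒ S = 4σT⁴/(1−a).
S = 4·5.67×10⁻⁸·(196)⁴/0.510 = 656.3 W/m².
Flux falls as S = L/(4πd²), so d = √(L/(4πS)) = √(2.30×10²⁹/(4π·656.3)).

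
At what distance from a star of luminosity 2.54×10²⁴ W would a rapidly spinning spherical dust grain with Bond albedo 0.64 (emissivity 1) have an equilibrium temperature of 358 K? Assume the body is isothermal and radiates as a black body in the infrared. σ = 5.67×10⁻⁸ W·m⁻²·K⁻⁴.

d ≈ 4.42×10⁹ m

For an isothermal black-emitting sphere, (1−a)S·πr² = σ·4πr²·T⁴ ⇒ S = 4σT⁴/(1−a).
S = 4·5.67×10⁻⁸·(358)⁴/0.360 = 10350 W/m².
Flux falls as S = L/(4πd²), so d = √(L/(4πS)) = √(2.54×10²⁴/(4π·10350)).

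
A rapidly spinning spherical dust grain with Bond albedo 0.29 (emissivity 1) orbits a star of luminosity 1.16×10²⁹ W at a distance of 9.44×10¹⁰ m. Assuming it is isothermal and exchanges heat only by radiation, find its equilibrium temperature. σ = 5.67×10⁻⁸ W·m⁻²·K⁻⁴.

T ≈ 1340 K

First find the stellar flux at distance d: S = L/(4πd²) = 1.16×10²⁹/(4π·(9.44×10¹⁰)²) = 1.036×10⁶ W/m².
For an isothermal sphere, absorbed (1−a)S·πr² = emitted σ·4πr²·T⁴, so T⁴ = (1−a)S/(4σ).
T⁴ = 0.710·1.036×10⁶/(4·5.67×10⁻⁸) = 3.243×10¹² K⁴.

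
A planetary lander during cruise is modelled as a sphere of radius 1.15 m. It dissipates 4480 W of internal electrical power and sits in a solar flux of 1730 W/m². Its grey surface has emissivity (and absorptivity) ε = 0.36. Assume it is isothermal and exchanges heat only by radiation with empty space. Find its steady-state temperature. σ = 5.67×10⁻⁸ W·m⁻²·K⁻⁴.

T ≈ 380 K

At steady state, absorbed solar power + internal power = radiated power.
Absorbed: α·S·A_cross = 0.36·1730·4.155 = 2588 W (cross-section πr²).
Total input = 2588 + 4480 = 7068 W.
Radiated: εσ·A_surf·T⁴ with A_surf = 4πr² = 16.62 m².
T⁴ = 7068/(0.36·5.67×10⁻⁸·16.62) = 2.083×10¹⁰ K⁴.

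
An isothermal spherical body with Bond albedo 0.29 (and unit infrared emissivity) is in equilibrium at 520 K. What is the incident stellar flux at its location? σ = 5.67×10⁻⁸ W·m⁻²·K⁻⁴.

S ≈ 23400 W/m²

(1−a)S·πr² = σ·4πr²·T⁴ ⇒ S = 4σT⁴/(1−a).
S = 4·5.67×10⁻⁸·7.312×10¹⁰/0.710.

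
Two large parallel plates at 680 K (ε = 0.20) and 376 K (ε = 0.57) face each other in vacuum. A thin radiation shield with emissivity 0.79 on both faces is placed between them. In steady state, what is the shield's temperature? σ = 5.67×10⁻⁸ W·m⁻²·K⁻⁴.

In steady state the net flux on the hot side equals that on the cold side.
σ(T₁⁴−T_s⁴)/D₁ = σ(T_s⁴−T₂⁴)/D₂, with D₁ = 1/ε₁+1/ε_s−1 = 5.266, D₂ = 1/ε_s+1/ε₂−1 = 2.020.
Solve for T_s⁴: T_s⁴ = (D₂·T₁⁴ + D₁·T₂⁴)/(D₁+D₂) = 7.373×10¹⁰ K⁴.

T_s ≈ 521 K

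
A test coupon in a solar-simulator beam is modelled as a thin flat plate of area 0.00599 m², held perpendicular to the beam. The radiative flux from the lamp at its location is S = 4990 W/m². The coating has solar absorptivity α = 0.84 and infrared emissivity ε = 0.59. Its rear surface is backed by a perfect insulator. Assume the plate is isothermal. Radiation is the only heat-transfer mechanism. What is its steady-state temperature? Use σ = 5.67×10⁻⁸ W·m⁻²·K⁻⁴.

At equilibrium, absorbed power = emitted power.
Absorbing cross-section = A = 0.005990 m²; emitting surface = A = 0.005990 m² (ratio 1).
αS·A_cross = εσ·A_surf·T⁴  ⇒  T⁴ = αS/(ε·1σ).
T⁴ = 0.840·4990/(0.59·1·5.67×10⁻⁸) = 1.253×10¹¹ K⁴.
T = (1.253×10¹¹)^(1/4).

T ≈ 595 K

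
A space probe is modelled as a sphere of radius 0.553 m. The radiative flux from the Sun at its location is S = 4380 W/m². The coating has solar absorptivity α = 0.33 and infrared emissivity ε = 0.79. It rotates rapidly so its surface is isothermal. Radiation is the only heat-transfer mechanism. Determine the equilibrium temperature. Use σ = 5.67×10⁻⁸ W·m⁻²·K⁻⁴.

T ≈ 300 K

At equilibrium, absorbed power = emitted power.
Absorbing cross-section = πr² = 0.9607 m²; emitting surface = 4πr² = 3.843 m² (ratio 4).
αS·A_cross = εσ·A_surf·T⁴  ⇒  T⁴ = αS/(ε·4σ).
T⁴ = 0.330·4380/(0.79·4·5.67×10⁻⁸) = 8.067×10⁹ K⁴.
T = (8.067×10⁹)^(1/4).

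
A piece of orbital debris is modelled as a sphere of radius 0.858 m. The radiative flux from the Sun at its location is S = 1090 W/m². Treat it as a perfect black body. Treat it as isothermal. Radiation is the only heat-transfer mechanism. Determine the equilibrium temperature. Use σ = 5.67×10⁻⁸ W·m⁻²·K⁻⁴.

At equilibrium, absorbed power = emitted power.
Absorbing cross-section = πr² = 2.313 m²; emitting surface = 4πr² = 9.251 m² (ratio 4).
S·A_cross = εσ·A_surf·T⁴  ⇒  T⁴ = S/(4σ).
T⁴ = 1.00·1090/(4·5.67×10⁻⁸) = 4.806×10⁹ K⁴.
T = (4.806×10⁹)^(1/4).

T ≈ 263 K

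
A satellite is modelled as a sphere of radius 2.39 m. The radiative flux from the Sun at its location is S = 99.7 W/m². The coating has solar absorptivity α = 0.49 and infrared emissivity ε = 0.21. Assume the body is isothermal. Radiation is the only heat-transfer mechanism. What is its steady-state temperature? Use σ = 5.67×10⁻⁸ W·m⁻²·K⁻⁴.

At equilibrium, absorbed power = emitted power.
Absorbing cross-section = πr² = 17.95 m²; emitting surface = 4πr² = 71.78 m² (ratio 4).
αS·A_cross = εσ·A_surf·T⁴  ⇒  T⁴ = αS/(ε·4σ).
T⁴ = 0.490·99.7/(0.21·4·5.67×10⁻⁸) = 1.026×10⁹ K⁴.
T = (1.026×10⁹)^(1/4).

T ≈ 179 K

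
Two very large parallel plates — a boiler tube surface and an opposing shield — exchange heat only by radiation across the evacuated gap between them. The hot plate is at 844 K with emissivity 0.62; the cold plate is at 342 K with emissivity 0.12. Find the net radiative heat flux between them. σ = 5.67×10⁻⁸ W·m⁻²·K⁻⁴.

q ≈ 3130 W/m²

For two infinite grey parallel plates, q = σ(T₁⁴ − T₂⁴)/(1/ε₁ + 1/ε₂ − 1).
T₁⁴ − T₂⁴ = 5.074×10¹¹ − 1.368×10¹⁰ = 4.937×10¹¹ K⁴.
1/ε₁ + 1/ε₂ − 1 = 1.613 + 8.333 − 1 = 8.946.
q = 5.67×10⁻⁸ × 4.937×10¹¹ / 8.946.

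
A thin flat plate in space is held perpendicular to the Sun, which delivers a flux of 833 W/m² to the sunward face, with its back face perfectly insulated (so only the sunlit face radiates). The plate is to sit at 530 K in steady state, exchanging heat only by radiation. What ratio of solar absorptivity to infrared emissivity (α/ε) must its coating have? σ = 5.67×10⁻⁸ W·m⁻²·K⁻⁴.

Balance: αS·A = εσ·1A·T⁴ ⇒ α/ε = σT⁴/S.
α/ε = 5.67×10⁻⁸·(530)⁴/833 = 5.67×10⁻⁸·7.890×10¹⁰/833.

α/ε ≈ 5.37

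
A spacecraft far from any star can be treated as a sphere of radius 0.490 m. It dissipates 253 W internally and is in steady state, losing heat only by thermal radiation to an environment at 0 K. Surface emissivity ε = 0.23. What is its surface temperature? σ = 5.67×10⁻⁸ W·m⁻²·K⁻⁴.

T ≈ 283 K

Steady state: internal power = radiated power, P = εσA T⁴.
Radiating area A = 4πr² = 3.017 m².
T⁴ = P/(εσA) = 253/(0.23·5.67×10⁻⁸·3.017) = 6.430×10⁹ K⁴.
T = (6.430×10⁹)^(1/4).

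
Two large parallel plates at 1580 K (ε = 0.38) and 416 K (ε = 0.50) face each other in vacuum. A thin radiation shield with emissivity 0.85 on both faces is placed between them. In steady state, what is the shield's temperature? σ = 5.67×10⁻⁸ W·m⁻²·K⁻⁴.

T_s ≈ 1290 K

In steady state the net flux on the hot side equals that on the cold side.
σ(T₁⁴−T_s⁴)/D₁ = σ(T_s⁴−T₂⁴)/D₂, with D₁ = 1/ε₁+1/ε_s−1 = 2.808, D₂ = 1/ε_s+1/ε₂−1 = 2.176.
Solve for T_s⁴: T_s⁴ = (D₂·T₁⁴ + D₁·T₂⁴)/(D₁+D₂) = 2.738×10¹² K⁴.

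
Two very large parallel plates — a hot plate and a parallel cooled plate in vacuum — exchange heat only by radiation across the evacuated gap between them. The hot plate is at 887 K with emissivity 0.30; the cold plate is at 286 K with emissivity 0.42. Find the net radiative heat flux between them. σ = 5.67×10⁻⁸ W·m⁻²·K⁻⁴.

q ≈ 7360 W/m²

For two infinite grey parallel plates, q = σ(T₁⁴ − T₂⁴)/(1/ε₁ + 1/ε₂ − 1).
T₁⁴ − T₂⁴ = 6.190×10¹¹ − 6.691×10⁹ = 6.123×10¹¹ K⁴.
1/ε₁ + 1/ε₂ − 1 = 3.333 + 2.381 − 1 = 4.714.
q = 5.67×10⁻⁸ × 6.123×10¹¹ / 4.714.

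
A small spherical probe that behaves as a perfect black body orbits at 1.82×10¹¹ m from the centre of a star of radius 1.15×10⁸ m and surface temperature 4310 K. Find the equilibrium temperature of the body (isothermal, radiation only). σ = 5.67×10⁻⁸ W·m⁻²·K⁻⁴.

T ≈ 76.6 K

The star's surface emits σT_*⁴; at distance d the flux is S = σT_*⁴(R_*/d)².
S = 5.67×10⁻⁸·(4310)⁴·(1.15×10⁸/1.82×10¹¹)² = 7.812 W/m².
For an isothermal sphere T⁴ = (1−a)S/(4σ) = 3.444×10⁷ K⁴.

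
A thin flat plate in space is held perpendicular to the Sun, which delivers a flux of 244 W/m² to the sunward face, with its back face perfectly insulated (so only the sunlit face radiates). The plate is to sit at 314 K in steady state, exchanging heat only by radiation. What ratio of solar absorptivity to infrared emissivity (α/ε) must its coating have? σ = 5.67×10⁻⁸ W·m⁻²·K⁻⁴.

Balance: αS·A = εσ·1A·T⁴ ⇒ α/ε = σT⁴/S.
α/ε = 5.67×10⁻⁸·(314)⁴/244 = 5.67×10⁻⁸·9.721×10⁹/244.

α/ε ≈ 2.26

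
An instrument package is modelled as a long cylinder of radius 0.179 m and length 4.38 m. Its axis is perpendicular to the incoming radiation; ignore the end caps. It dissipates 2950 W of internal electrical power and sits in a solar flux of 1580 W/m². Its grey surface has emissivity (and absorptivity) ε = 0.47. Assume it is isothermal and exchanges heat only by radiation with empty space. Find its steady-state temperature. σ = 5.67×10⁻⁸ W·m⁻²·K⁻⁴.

T ≈ 421 K

At steady state, absorbed solar power + internal power = radiated power.
Absorbed: α·S·A_cross = 0.47·1580·1.568 = 1164 W (cross-section 2rL).
Total input = 1164 + 2950 = 4114 W.
Radiated: εσ·A_surf·T⁴ with A_surf = 2πrL = 4.926 m².
T⁴ = 4114/(0.47·5.67×10⁻⁸·4.926) = 3.134×10¹⁰ K⁴.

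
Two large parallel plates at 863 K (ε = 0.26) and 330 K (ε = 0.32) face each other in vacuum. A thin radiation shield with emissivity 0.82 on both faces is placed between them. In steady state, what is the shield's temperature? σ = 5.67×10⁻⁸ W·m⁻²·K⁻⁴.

T_s ≈ 712 K

In steady state the net flux on the hot side equals that on the cold side.
σ(T₁⁴−T_s⁴)/D₁ = σ(T_s⁴−T₂⁴)/D₂, with D₁ = 1/ε₁+1/ε_s−1 = 4.066, D₂ = 1/ε_s+1/ε₂−1 = 3.345.
Solve for T_s⁴: T_s⁴ = (D₂·T₁⁴ + D₁·T₂⁴)/(D₁+D₂) = 2.569×10¹¹ K⁴.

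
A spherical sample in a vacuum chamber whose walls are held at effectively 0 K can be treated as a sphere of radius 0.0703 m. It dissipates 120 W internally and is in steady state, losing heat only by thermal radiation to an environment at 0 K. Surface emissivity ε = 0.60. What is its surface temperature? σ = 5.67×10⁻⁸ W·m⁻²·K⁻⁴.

T ≈ 488 K

Steady state: internal power = radiated power, P = εσA T⁴.
Radiating area A = 4πr² = 0.06210 m².
T⁴ = P/(εσA) = 120/(0.60·5.67×10⁻⁸·0.06210) = 5.680×10¹⁰ K⁴.
T = (5.680×10¹⁰)^(1/4).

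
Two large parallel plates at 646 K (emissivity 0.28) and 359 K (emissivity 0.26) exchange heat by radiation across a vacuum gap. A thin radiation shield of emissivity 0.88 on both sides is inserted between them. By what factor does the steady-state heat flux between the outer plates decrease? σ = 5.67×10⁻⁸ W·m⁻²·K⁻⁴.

Without shield: q₀ = σΔ(T⁴)/(1/ε₁+1/ε₂−1) with denominator 6.418.
With shield the two gaps are in series; the resistances add: (1/ε₁+1/ε_s−1)+(1/ε_s+1/ε₂−1) = 3.708+3.983 = 7.690.
Heat-flux ratio q₀/q = 7.690/6.418.

factor ≈ 1.20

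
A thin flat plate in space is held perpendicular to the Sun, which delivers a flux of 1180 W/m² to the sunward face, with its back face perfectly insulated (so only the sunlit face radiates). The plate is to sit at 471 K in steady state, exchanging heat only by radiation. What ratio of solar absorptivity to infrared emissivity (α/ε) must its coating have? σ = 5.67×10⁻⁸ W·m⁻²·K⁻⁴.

α/ε ≈ 2.36

Balance: αS·A = εσ·1A·T⁴ ⇒ α/ε = σT⁴/S.
α/ε = 5.67×10⁻⁸·(471)⁴/1180 = 5.67×10⁻⁸·4.921×10¹⁰/1180.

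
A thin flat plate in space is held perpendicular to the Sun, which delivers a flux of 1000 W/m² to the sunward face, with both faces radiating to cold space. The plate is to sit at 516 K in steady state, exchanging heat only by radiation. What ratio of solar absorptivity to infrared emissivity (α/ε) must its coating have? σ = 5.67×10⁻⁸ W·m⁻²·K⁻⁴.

Balance: αS·A = εσ·2A·T⁴ ⇒ α/ε = 2σT⁴/S.
α/ε = 2·5.67×10⁻⁸·(516)⁴/1000 = 2·5.67×10⁻⁸·7.089×10¹⁰/1000.

α/ε ≈ 8.04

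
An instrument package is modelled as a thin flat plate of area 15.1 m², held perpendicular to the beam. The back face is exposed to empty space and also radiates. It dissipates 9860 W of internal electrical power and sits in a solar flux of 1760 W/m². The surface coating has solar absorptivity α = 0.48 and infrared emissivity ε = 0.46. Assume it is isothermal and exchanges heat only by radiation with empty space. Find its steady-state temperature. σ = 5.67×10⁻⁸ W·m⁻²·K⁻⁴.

At steady state, absorbed solar power + internal power = radiated power.
Absorbed: α·S·A_cross = 0.48·1760·15.10 = 12760 W (cross-section A).
Total input = 12760 + 9860 = 22620 W.
Radiated: εσ·A_surf·T⁴ with A_surf = 2A = 30.20 m².
T⁴ = 22620/(0.46·5.67×10⁻⁸·30.20) = 2.871×10¹⁰ K⁴.

T ≈ 412 K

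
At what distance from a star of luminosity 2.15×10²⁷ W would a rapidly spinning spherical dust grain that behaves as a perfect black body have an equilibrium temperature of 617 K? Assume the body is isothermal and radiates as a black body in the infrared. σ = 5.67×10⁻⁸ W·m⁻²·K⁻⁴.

d ≈ 7.21×10¹⁰ m

For an isothermal black-emitting sphere, (1−a)S·πr² = σ·4πr²·T⁴ ⇒ S = 4σT⁴/(1−a).
S = 4·5.67×10⁻⁸·(617)⁴/1.00 = 32870 W/m².
Flux falls as S = L/(4πd²), so d = √(L/(4πS)) = √(2.15×10²⁷/(4π·32870)).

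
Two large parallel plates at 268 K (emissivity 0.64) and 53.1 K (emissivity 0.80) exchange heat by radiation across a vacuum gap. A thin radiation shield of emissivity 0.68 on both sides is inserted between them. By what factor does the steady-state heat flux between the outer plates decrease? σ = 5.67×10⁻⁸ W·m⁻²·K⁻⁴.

factor ≈ 2.07

Without shield: q₀ = σΔ(T⁴)/(1/ε₁+1/ε₂−1) with denominator 1.812.
With shield the two gaps are in series; the resistances add: (1/ε₁+1/ε_s−1)+(1/ε_s+1/ε₂−1) = 2.033+1.721 = 3.754.
Heat-flux ratio q₀/q = 3.754/1.812.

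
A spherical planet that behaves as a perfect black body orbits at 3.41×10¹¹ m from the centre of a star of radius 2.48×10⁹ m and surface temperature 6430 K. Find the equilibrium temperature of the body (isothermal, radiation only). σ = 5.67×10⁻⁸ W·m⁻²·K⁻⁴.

The star's surface emits σT_*⁴; at distance d the flux is S = σT_*⁴(R_*/d)².
S = 5.67×10⁻⁸·(6430)⁴·(2.48×10⁹/3.41×10¹¹)² = 5127 W/m².
For an isothermal sphere T⁴ = (1−a)S/(4σ) = 2.260×10¹⁰ K⁴.

T ≈ 388 K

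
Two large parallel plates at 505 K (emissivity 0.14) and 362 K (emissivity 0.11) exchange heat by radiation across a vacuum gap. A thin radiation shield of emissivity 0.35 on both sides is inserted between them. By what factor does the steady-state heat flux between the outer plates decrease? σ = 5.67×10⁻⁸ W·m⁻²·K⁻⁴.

Without shield: q₀ = σΔ(T⁴)/(1/ε₁+1/ε₂−1) with denominator 15.23.
With shield the two gaps are in series; the resistances add: (1/ε₁+1/ε_s−1)+(1/ε_s+1/ε₂−1) = 9.000+10.95 = 19.95.
Heat-flux ratio q₀/q = 19.95/15.23.

factor ≈ 1.31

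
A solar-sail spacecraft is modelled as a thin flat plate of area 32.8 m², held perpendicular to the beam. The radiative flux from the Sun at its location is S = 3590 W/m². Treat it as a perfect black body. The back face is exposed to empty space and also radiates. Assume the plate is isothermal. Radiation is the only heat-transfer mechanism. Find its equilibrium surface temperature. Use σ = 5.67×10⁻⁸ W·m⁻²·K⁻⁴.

At equilibrium, absorbed power = emitted power.
Absorbing cross-section = A = 32.80 m²; emitting surface = 2A = 65.60 m² (ratio 2).
S·A_cross = εσ·A_surf·T⁴  ⇒  T⁴ = S/(2σ).
T⁴ = 1.00·3590/(2·5.67×10⁻⁸) = 3.166×10¹⁰ K⁴.
T = (3.166×10¹⁰)^(1/4).

T ≈ 422 K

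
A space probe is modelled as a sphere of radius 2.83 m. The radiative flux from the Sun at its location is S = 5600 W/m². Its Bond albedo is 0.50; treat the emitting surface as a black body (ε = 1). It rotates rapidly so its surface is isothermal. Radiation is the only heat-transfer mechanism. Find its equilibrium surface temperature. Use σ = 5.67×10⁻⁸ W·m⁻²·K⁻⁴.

At equilibrium, absorbed power = emitted power.
Absorbing cross-section = πr² = 25.16 m²; emitting surface = 4πr² = 100.6 m² (ratio 4).
(1−a)S·A_cross = εσ·A_surf·T⁴  ⇒  T⁴ = (1−a)S/(4σ).
T⁴ = 0.500·5600/(4·5.67×10⁻⁸) = 1.235×10¹⁰ K⁴.
T = (1.235×10¹⁰)^(1/4).

T ≈ 333 K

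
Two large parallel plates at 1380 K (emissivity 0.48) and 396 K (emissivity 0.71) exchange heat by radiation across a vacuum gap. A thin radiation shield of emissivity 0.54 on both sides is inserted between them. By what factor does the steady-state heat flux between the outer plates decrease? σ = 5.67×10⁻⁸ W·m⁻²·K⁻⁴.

Without shield: q₀ = σΔ(T⁴)/(1/ε₁+1/ε₂−1) with denominator 2.492.
With shield the two gaps are in series; the resistances add: (1/ε₁+1/ε_s−1)+(1/ε_s+1/ε₂−1) = 2.935+2.260 = 5.195.
Heat-flux ratio q₀/q = 5.195/2.492.

factor ≈ 2.09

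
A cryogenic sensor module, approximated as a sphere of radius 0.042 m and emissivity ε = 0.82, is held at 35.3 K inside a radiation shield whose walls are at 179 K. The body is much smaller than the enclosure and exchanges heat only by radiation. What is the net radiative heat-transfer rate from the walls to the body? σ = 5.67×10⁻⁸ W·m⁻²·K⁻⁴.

For a small grey body in a large enclosure: P_net = εσA(T_body⁴ − T_wall⁴).
A = 4πr² = 0.02217 m²; T_body⁴ − T_wall⁴ = 1.553×10⁶ − 1.027×10⁹ = -1.025×10⁹ K⁴.
|P_net| = 0.82·5.67×10⁻⁸·0.02217·1.025×10⁹.

P_net ≈ 1.06 W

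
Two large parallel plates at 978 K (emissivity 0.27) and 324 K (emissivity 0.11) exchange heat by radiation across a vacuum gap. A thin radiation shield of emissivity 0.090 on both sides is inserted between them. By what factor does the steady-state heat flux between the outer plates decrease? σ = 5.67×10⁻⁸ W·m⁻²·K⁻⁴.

Without shield: q₀ = σΔ(T⁴)/(1/ε₁+1/ε₂−1) with denominator 11.79.
With shield the two gaps are in series; the resistances add: (1/ε₁+1/ε_s−1)+(1/ε_s+1/ε₂−1) = 13.81+19.20 = 33.02.
Heat-flux ratio q₀/q = 33.02/11.79.

factor ≈ 2.80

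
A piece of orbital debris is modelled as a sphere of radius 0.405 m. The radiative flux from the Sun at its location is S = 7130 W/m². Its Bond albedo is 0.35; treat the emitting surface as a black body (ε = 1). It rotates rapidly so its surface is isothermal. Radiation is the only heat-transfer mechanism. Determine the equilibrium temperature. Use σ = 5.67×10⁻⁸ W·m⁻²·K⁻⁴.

T ≈ 378 K

At equilibrium, absorbed power = emitted power.
Absorbing cross-section = πr² = 0.5153 m²; emitting surface = 4πr² = 2.061 m² (ratio 4).
(1−a)S·A_cross = εσ·A_surf·T⁴  ⇒  T⁴ = (1−a)S/(4σ).
T⁴ = 0.650·7130/(4·5.67×10⁻⁸) = 2.043×10¹⁰ K⁴.
T = (2.043×10¹⁰)^(1/4).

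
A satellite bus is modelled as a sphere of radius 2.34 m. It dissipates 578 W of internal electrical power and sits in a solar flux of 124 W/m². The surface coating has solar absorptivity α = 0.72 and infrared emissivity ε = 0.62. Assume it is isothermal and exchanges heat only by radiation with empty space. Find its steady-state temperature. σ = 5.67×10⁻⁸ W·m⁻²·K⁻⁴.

T ≈ 172 K

At steady state, absorbed solar power + internal power = radiated power.
Absorbed: α·S·A_cross = 0.72·124·17.20 = 1536 W (cross-section πr²).
Total input = 1536 + 578 = 2114 W.
Radiated: εσ·A_surf·T⁴ with A_surf = 4πr² = 68.81 m².
T⁴ = 2114/(0.62·5.67×10⁻⁸·68.81) = 8.739×10⁸ K⁴.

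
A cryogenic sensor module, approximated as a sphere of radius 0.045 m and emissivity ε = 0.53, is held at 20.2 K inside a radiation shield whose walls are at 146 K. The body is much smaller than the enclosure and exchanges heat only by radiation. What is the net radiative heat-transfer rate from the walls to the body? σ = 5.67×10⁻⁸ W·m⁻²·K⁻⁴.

For a small grey body in a large enclosure: P_net = εσA(T_body⁴ − T_wall⁴).
A = 4πr² = 0.02545 m²; T_body⁴ − T_wall⁴ = 1.665×10⁵ − 4.544×10⁸ = -4.542×10⁸ K⁴.
|P_net| = 0.53·5.67×10⁻⁸·0.02545·4.542×10⁸.

P_net ≈ 0.347 W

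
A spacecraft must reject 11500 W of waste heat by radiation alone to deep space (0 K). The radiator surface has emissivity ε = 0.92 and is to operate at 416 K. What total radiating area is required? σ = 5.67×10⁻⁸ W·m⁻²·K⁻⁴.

P = εσA T⁴ ⇒ A = P/(εσT⁴).
T⁴ = 2.995×10¹⁰ K⁴.
A = 11500/(0.92 × 5.67×10⁻⁸ × 2.995×10¹⁰).

A ≈ 7.36 m²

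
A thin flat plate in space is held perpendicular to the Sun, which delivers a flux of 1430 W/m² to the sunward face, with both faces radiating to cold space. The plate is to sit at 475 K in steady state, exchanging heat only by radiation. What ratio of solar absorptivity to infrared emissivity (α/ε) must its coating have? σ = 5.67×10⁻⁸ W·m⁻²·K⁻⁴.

Balance: αS·A = εσ·2A·T⁴ ⇒ α/ε = 2σT⁴/S.
α/ε = 2·5.67×10⁻⁸·(475)⁴/1430 = 2·5.67×10⁻⁸·5.091×10¹⁰/1430.

α/ε ≈ 4.04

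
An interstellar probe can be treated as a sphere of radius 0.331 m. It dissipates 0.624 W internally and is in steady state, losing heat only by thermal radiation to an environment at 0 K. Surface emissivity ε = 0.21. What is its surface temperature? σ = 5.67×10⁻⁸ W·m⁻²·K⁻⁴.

T ≈ 78.5 K

Steady state: internal power = radiated power, P = εσA T⁴.
Radiating area A = 4πr² = 1.377 m².
T⁴ = P/(εσA) = 0.624/(0.21·5.67×10⁻⁸·1.377) = 3.806×10⁷ K⁴.
T = (3.806×10⁷)^(1/4).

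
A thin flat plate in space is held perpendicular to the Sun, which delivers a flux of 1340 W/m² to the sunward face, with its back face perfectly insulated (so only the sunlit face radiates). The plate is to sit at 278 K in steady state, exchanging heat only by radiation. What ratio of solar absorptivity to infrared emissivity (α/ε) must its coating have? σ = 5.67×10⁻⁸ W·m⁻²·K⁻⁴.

α/ε ≈ 0.253

Balance: αS·A = εσ·1A·T⁴ ⇒ α/ε = σT⁴/S.
α/ε = 5.67×10⁻⁸·(278)⁴/1340 = 5.67×10⁻⁸·5.973×10⁹/1340.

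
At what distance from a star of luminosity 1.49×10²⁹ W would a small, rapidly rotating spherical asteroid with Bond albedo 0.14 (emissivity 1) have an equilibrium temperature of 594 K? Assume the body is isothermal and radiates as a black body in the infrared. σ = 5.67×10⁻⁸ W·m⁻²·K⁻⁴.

For an isothermal black-emitting sphere, (1−a)S·πr² = σ·4πr²·T⁴ ⇒ S = 4σT⁴/(1−a).
S = 4·5.67×10⁻⁸·(594)⁴/0.860 = 32830 W/m².
Flux falls as S = L/(4πd²), so d = √(L/(4πS)) = √(1.49×10²⁹/(4π·32830)).

d ≈ 6.01×10¹¹ m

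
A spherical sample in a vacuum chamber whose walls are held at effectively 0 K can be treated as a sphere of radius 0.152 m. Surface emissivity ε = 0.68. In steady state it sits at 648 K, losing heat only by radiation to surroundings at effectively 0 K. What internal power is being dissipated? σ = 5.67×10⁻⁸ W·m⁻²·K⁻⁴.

Steady state: P = εσA T⁴.
A = 4πr² = 0.2903 m²; T⁴ = (648)⁴ = 1.763×10¹¹ K⁴.
P = 0.68 × 5.67×10⁻⁸ × 0.2903 × 1.763×10¹¹.

P ≈ 1970 W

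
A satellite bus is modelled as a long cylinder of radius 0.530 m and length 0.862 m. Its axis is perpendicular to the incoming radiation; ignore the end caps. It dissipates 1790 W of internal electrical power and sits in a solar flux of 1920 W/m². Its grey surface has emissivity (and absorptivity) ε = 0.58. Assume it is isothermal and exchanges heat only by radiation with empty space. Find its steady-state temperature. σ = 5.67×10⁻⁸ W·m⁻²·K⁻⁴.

T ≈ 415 K

At steady state, absorbed solar power + internal power = radiated power.
Absorbed: α·S·A_cross = 0.58·1920·0.9137 = 1018 W (cross-section 2rL).
Total input = 1018 + 1790 = 2808 W.
Radiated: εσ·A_surf·T⁴ with A_surf = 2πrL = 2.871 m².
T⁴ = 2808/(0.58·5.67×10⁻⁸·2.871) = 2.974×10¹⁰ K⁴.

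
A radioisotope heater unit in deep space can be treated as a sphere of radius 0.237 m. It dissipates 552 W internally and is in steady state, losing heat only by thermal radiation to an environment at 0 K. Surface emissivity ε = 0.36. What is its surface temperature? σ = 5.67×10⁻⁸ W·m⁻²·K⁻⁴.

Steady state: internal power = radiated power, P = εσA T⁴.
Radiating area A = 4πr² = 0.7058 m².
T⁴ = P/(εσA) = 552/(0.36·5.67×10⁻⁸·0.7058) = 3.831×10¹⁰ K⁴.
T = (3.831×10¹⁰)^(1/4).

T ≈ 442 K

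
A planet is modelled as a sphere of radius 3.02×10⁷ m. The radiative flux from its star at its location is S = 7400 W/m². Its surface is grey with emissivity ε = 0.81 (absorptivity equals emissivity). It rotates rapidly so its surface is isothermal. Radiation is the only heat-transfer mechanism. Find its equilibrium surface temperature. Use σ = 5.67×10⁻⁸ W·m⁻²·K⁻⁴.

T ≈ 425 K

At equilibrium, absorbed power = emitted power.
Absorbing cross-section = πr² = 2.865×10¹⁵ m²; emitting surface = 4πr² = 1.146×10¹⁶ m² (ratio 4).
εS·A_cross = εσ·A_surf·T⁴  ⇒  T⁴ = S/(4σ)   (ε cancels).
T⁴ = 7400/(4·5.67×10⁻⁸) = 3.263×10¹⁰ K⁴.
T = (3.263×10¹⁰)^(1/4).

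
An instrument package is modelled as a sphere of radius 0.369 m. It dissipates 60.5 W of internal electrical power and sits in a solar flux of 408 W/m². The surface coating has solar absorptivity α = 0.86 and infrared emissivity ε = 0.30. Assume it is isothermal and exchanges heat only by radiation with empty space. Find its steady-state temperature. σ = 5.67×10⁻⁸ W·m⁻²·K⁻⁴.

T ≈ 292 K

At steady state, absorbed solar power + internal power = radiated power.
Absorbed: α·S·A_cross = 0.86·408·0.4278 = 150.1 W (cross-section πr²).
Total input = 150.1 + 60.5 = 210.6 W.
Radiated: εσ·A_surf·T⁴ with A_surf = 4πr² = 1.711 m².
T⁴ = 210.6/(0.30·5.67×10⁻⁸·1.711) = 7.236×10⁹ K⁴.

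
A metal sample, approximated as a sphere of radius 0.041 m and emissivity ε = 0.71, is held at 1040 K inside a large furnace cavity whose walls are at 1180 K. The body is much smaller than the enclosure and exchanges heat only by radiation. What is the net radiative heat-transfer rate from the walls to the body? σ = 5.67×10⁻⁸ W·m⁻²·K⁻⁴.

For a small grey body in a large enclosure: P_net = εσA(T_body⁴ − T_wall⁴).
A = 4πr² = 0.02112 m²; T_body⁴ − T_wall⁴ = 1.170×10¹² − 1.939×10¹² = -7.689×10¹¹ K⁴.
|P_net| = 0.71·5.67×10⁻⁸·0.02112·7.689×10¹¹.

P_net ≈ 654 W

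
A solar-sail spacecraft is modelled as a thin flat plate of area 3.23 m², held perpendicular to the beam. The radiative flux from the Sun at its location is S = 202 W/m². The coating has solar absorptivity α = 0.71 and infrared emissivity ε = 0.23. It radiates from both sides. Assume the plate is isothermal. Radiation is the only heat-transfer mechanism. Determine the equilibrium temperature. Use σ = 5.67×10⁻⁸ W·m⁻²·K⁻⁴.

At equilibrium, absorbed power = emitted power.
Absorbing cross-section = A = 3.230 m²; emitting surface = 2A = 6.460 m² (ratio 2).
αS·A_cross = εσ·A_surf·T⁴  ⇒  T⁴ = αS/(ε·2σ).
T⁴ = 0.710·202/(0.23·2·5.67×10⁻⁸) = 5.499×10⁹ K⁴.
T = (5.499×10⁹)^(1/4).

T ≈ 272 K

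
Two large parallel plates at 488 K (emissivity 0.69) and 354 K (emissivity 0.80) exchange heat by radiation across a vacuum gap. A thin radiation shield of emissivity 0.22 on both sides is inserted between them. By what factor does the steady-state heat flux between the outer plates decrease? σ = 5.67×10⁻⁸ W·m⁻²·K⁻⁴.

Without shield: q₀ = σΔ(T⁴)/(1/ε₁+1/ε₂−1) with denominator 1.699.
With shield the two gaps are in series; the resistances add: (1/ε₁+1/ε_s−1)+(1/ε_s+1/ε₂−1) = 4.995+4.795 = 9.790.
Heat-flux ratio q₀/q = 9.790/1.699.

factor ≈ 5.76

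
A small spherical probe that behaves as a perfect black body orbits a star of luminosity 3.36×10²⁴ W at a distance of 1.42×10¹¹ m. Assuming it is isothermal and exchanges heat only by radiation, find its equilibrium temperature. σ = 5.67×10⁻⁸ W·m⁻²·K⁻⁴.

T ≈ 87.4 K

First find the stellar flux at distance d: S = L/(4πd²) = 3.36×10²⁴/(4π·(1.42×10¹¹)²) = 13.26 W/m².
For an isothermal sphere, absorbed (1−a)S·πr² = emitted σ·4πr²·T⁴, so T⁴ = (1−a)S/(4σ).
T⁴ = 1.00·13.26/(4·5.67×10⁻⁸) = 5.847×10⁷ K⁴.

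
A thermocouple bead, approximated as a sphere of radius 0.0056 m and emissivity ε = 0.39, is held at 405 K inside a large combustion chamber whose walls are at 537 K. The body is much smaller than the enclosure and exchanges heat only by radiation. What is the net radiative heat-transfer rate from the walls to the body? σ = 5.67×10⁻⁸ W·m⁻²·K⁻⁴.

P_net ≈ 0.490 W

For a small grey body in a large enclosure: P_net = εσA(T_body⁴ − T_wall⁴).
A = 4πr² = 3.941×10⁻⁴ m²; T_body⁴ − T_wall⁴ = 2.690×10¹⁰ − 8.316×10¹⁰ = -5.625×10¹⁰ K⁴.
|P_net| = 0.39·5.67×10⁻⁸·3.941×10⁻⁴·5.625×10¹⁰.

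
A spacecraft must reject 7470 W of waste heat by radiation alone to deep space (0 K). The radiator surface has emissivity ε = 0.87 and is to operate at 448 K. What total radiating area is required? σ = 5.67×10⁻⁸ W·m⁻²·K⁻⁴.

P = εσA T⁴ ⇒ A = P/(εσT⁴).
T⁴ = 4.028×10¹⁰ K⁴.
A = 7470/(0.87 × 5.67×10⁻⁸ × 4.028×10¹⁰).

A ≈ 3.76 m²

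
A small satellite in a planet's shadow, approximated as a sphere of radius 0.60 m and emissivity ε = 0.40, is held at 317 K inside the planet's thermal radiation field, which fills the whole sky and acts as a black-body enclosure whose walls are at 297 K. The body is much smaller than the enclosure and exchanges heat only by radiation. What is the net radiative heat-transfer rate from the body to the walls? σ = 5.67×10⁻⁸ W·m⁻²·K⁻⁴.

For a small grey body in a large enclosure: P_net = εσA(T_body⁴ − T_wall⁴).
A = 4πr² = 4.524 m²; T_body⁴ − T_wall⁴ = 1.010×10¹⁰ − 7.781×10⁹ = 2.317×10⁹ K⁴.
|P_net| = 0.40·5.67×10⁻⁸·4.524·2.317×10⁹.

P_net ≈ 238 W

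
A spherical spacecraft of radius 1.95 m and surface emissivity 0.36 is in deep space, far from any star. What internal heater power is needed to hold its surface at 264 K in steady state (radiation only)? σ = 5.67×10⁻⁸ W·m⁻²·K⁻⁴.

P = εσ·4πr²·T⁴.
4πr² = 47.78 m²; T⁴ = 4.858×10⁹ K⁴.
P = 0.36·5.67×10⁻⁸·47.78·4.858×10⁹.

P ≈ 4740 W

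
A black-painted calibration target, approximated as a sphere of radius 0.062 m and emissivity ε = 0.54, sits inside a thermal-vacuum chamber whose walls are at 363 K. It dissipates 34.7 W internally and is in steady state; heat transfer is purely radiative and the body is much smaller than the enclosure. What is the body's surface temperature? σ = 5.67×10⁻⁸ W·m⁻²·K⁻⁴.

For a small grey body in a large enclosure, net radiated power = εσA(T⁴ − T_w⁴).
Steady state: P = εσA(T⁴ − T_w⁴) with A = 4πr² = 0.04831 m².
T⁴ = P/(εσA) + T_w⁴ = 34.7/(0.54·5.67×10⁻⁸·0.04831) + (363)⁴
    = 2.346×10¹⁰ + 1.736×10¹⁰ = 4.082×10¹⁰ K⁴.

T ≈ 450 K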